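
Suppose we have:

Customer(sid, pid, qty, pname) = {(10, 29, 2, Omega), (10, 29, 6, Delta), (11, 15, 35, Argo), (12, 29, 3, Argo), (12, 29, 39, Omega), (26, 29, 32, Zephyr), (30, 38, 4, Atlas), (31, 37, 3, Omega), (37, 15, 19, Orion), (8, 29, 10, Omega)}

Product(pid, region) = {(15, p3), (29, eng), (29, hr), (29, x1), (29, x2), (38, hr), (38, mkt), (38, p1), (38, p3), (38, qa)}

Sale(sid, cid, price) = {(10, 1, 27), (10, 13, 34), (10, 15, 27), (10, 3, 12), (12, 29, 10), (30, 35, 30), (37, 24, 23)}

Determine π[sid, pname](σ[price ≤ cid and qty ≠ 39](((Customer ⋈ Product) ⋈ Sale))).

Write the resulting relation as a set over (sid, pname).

{(12, Argo), (30, Atlas), (37, Orion)}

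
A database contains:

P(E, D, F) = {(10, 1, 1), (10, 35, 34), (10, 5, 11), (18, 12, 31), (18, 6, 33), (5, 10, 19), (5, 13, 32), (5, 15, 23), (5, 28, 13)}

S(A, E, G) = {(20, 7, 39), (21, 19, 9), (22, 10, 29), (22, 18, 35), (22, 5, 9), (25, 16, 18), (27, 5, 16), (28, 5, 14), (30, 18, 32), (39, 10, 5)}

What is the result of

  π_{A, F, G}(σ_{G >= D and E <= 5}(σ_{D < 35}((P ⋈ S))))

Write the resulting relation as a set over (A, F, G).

{(27, 19, 16), (27, 23, 16), (27, 32, 16), (28, 19, 14), (28, 32, 14)}

Natural join on E: {(10, 1, 1, 22, 29), (10, 1, 1, 39, 5), (10, 35, 34, 22, 29), (10, 35, 34, 39, 5), (10, 5, 11, 22, 29), (10, 5, 11, 39, 5), (18, 12, 31, 22, 35), (18, 12, 31, 30, 32), (18, 6, 33, 22, 35), (18, 6, 33, 30, 32), (5, 10, 19, 22, 9), (5, 10, 19, 27, 16), (5, 10, 19, 28, 14), (5, 13, 32, 22, 9), (5, 13, 32, 27, 16), (5, 13, 32, 28, 14), (5, 15, 23, 22, 9), (5, 15, 23, 27, 16), (5, 15, 23, 28, 14), (5, 28, 13, 22, 9), (5, 28, 13, 27, 16), (5, 28, 13, 28, 14)}
σ[D < 35]: keep tuples satisfying D < 35 → {(10, 1, 1, 22, 29), (10, 1, 1, 39, 5), (10, 5, 11, 22, 29), (10, 5, 11, 39, 5), (18, 12, 31, 22, 35), (18, 12, 31, 30, 32), (18, 6, 33, 22, 35), (18, 6, 33, 30, 32), (5, 10, 19, 22, 9), (5, 10, 19, 27, 16), (5, 10, 19, 28, 14), (5, 13, 32, 22, 9), (5, 13, 32, 27, 16), (5, 13, 32, 28, 14), (5, 15, 23, 22, 9), (5, 15, 23, 27, 16), (5, 15, 23, 28, 14), (5, 28, 13, 22, 9), (5, 28, 13, 27, 16), (5, 28, 13, 28, 14)}
σ[G >= D and E <= 5]: keep tuples satisfying G >= D and E <= 5 → {(5, 10, 19, 27, 16), (5, 10, 19, 28, 14), (5, 13, 32, 27, 16), (5, 13, 32, 28, 14), (5, 15, 23, 27, 16)}
π[A, F, G]: project onto (A, F, G) → {(27, 19, 16), (27, 23, 16), (27, 32, 16), (28, 19, 14), (28, 32, 14)}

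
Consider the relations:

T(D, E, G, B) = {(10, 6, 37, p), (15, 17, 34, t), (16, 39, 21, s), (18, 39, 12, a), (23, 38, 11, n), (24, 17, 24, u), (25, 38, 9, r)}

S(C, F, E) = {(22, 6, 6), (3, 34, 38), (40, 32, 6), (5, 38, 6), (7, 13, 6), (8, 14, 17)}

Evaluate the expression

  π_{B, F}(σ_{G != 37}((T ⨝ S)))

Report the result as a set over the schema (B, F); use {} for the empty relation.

T ⋈ S (natural join on E): {(10, 6, 37, p, 22, 6), (10, 6, 37, p, 40, 32), (10, 6, 37, p, 5, 38), (10, 6, 37, p, 7, 13), (15, 17, 34, t, 8, 14), (23, 38, 11, n, 3, 34), (24, 17, 24, u, 8, 14), (25, 38, 9, r, 3, 34)}
σ[G != 37]: keep tuples satisfying G != 37 → {(15, 17, 34, t, 8, 14), (23, 38, 11, n, 3, 34), (24, 17, 24, u, 8, 14), (25, 38, 9, r, 3, 34)}
π[B, F]: project onto (B, F) → {(n, 34), (r, 34), (t, 14), (u, 14)}

{(n, 34), (r, 34), (t, 14), (u, 14)}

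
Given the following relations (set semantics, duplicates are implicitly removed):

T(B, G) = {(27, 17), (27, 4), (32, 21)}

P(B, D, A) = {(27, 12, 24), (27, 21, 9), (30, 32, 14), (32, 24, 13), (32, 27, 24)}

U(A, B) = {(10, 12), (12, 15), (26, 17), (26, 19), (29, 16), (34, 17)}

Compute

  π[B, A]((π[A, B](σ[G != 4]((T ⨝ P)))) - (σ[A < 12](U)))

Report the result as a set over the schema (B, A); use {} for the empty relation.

{(27, 24), (27, 9), (32, 13), (32, 24)}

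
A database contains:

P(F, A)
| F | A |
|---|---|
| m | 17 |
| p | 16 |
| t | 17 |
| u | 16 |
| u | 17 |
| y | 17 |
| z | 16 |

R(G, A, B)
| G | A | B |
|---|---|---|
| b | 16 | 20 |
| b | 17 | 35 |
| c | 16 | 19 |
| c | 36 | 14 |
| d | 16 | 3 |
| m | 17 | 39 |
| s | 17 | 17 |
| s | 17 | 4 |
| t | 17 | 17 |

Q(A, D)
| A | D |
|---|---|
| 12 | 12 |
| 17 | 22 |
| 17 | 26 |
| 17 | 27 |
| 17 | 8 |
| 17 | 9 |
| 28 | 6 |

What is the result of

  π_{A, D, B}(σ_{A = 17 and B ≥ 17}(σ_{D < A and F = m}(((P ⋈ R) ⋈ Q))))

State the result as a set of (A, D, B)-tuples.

Natural join on A: {(m, 17, b, 35), (m, 17, m, 39), (m, 17, s, 17), (m, 17, s, 4), (m, 17, t, 17), (p, 16, b, 20), (p, 16, c, 19), (p, 16, d, 3), (t, 17, b, 35), (t, 17, m, 39), (t, 17, s, 17), (t, 17, s, 4), (t, 17, t, 17), (u, 16, b, 20), (u, 16, c, 19), (u, 16, d, 3), (u, 17, b, 35), (u, 17, m, 39), (u, 17, s, 17), (u, 17, s, 4), (u, 17, t, 17), (y, 17, b, 35), (y, 17, m, 39), (y, 17, s, 17), (y, 17, s, 4), (y, 17, t, 17), (z, 16, b, 20), (z, 16, c, 19), (z, 16, d, 3)}
Natural join on A: {(m, 17, b, 35, 22), (m, 17, b, 35, 26), (m, 17, b, 35, 27), (m, 17, b, 35, 8), (m, 17, b, 35, 9), (m, 17, m, 39, 22), (m, 17, m, 39, 26), (m, 17, m, 39, 27), (m, 17, m, 39, 8), (m, 17, m, 39, 9), (m, 17, s, 17, 22), (m, 17, s, 17, 26), (m, 17, s, 17, 27), (m, 17, s, 17, 8), (m, 17, s, 17, 9), (m, 17, s, 4, 22), (m, 17, s, 4, 26), (m, 17, s, 4, 27), (m, 17, s, 4, 8), (m, 17, s, 4, 9), (m, 17, t, 17, 22), (m, 17, t, 17, 26), (m, 17, t, 17, 27), (m, 17, t, 17, 8), (m, 17, t, 17, 9), (t, 17, b, 35, 22), (t, 17, b, 35, 26), (t, 17, b, 35, 27), (t, 17, b, 35, 8), (t, 17, b, 35, 9), (t, 17, m, 39, 22), (t, 17, m, 39, 26), (t, 17, m, 39, 27), (t, 17, m, 39, 8), (t, 17, m, 39, 9), (t, 17, s, 17, 22), (t, 17, s, 17, 26), (t, 17, s, 17, 27), (t, 17, s, 17, 8), (t, 17, s, 17, 9), (t, 17, s, 4, 22), (t, 17, s, 4, 26), (t, 17, s, 4, 27), (t, 17, s, 4, 8), (t, 17, s, 4, 9), (t, 17, t, 17, 22), (t, 17, t, 17, 26), (t, 17, t, 17, 27), (t, 17, t, 17, 8), (t, 17, t, 17, 9), (u, 17, b, 35, 22), (u, 17, b, 35, 26), (u, 17, b, 35, 27), (u, 17, b, 35, 8), (u, 17, b, 35, 9), (u, 17, m, 39, 22), (u, 17, m, 39, 26), (u, 17, m, 39, 27), (u, 17, m, 39, 8), (u, 17, m, 39, 9), (u, 17, s, 17, 22), (u, 17, s, 17, 26), (u, 17, s, 17, 27), (u, 17, s, 17, 8), (u, 17, s, 17, 9), (u, 17, s, 4, 22), (u, 17, s, 4, 26), (u, 17, s, 4, 27), (u, 17, s, 4, 8), (u, 17, s, 4, 9), (u, 17, t, 17, 22), (u, 17, t, 17, 26), (u, 17, t, 17, 27), (u, 17, t, 17, 8), (u, 17, t, 17, 9), (y, 17, b, 35, 22), (y, 17, b, 35, 26), (y, 17, b, 35, 27), (y, 17, b, 35, 8), (y, 17, b, 35, 9), (y, 17, m, 39, 22), (y, 17, m, 39, 26), (y, 17, m, 39, 27), (y, 17, m, 39, 8), (y, 17, m, 39, 9), (y, 17, s, 17, 22), (y, 17, s, 17, 26), (y, 17, s, 17, 27), (y, 17, s, 17, 8), (y, 17, s, 17, 9), (y, 17, s, 4, 22), (y, 17, s, 4, 26), (y, 17, s, 4, 27), (y, 17, s, 4, 8), (y, 17, s, 4, 9), (y, 17, t, 17, 22), (y, 17, t, 17, 26), (y, 17, t, 17, 27), (y, 17, t, 17, 8), (y, 17, t, 17, 9)}
Selection D < A and F = m: {(m, 17, b, 35, 8), (m, 17, b, 35, 9), (m, 17, m, 39, 8), (m, 17, m, 39, 9), (m, 17, s, 17, 8), (m, 17, s, 17, 9), (m, 17, s, 4, 8), (m, 17, s, 4, 9), (m, 17, t, 17, 8), (m, 17, t, 17, 9)}
Selection A = 17 and B ≥ 17: {(m, 17, b, 35, 8), (m, 17, b, 35, 9), (m, 17, m, 39, 8), (m, 17, m, 39, 9), (m, 17, s, 17, 8), (m, 17, s, 17, 9), (m, 17, t, 17, 8), (m, 17, t, 17, 9)}
π_{A, D, B} gives {(17, 8, 17), (17, 8, 35), (17, 8, 39), (17, 9, 17), (17, 9, 35), (17, 9, 39)} (2 duplicate(s) eliminated).

{(17, 8, 17), (17, 8, 35), (17, 8, 39), (17, 9, 17), (17, 9, 35), (17, 9, 39)}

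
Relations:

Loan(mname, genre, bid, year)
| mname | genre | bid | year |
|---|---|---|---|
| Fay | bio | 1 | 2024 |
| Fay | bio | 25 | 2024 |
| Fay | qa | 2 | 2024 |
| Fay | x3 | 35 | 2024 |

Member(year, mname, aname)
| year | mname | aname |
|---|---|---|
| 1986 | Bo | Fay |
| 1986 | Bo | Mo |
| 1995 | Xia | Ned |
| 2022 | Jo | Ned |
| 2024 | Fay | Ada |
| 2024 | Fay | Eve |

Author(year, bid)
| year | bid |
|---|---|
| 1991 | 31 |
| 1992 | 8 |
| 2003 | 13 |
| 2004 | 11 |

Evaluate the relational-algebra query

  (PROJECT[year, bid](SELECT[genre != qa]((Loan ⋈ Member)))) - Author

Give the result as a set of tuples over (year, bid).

Joining Loan and Member on mname, year yields {(Fay, bio, 1, 2024, Ada), (Fay, bio, 1, 2024, Eve), (Fay, bio, 25, 2024, Ada), (Fay, bio, 25, 2024, Eve), (Fay, qa, 2, 2024, Ada), (Fay, qa, 2, 2024, Eve), (Fay, x3, 35, 2024, Ada), (Fay, x3, 35, 2024, Eve)}.
σ[genre != qa]: keep tuples satisfying genre != qa → {(Fay, bio, 1, 2024, Ada), (Fay, bio, 1, 2024, Eve), (Fay, bio, 25, 2024, Ada), (Fay, bio, 25, 2024, Eve), (Fay, x3, 35, 2024, Ada), (Fay, x3, 35, 2024, Eve)}
π[year, bid]: project onto (year, bid) (3 duplicate(s) eliminated) → {(2024, 1), (2024, 25), (2024, 35)}
Difference: {(2024, 1), (2024, 25), (2024, 35)} with {(1991, 31), (1992, 8), (2003, 13), (2004, 11)} → {(2024, 1), (2024, 25), (2024, 35)}

{(2024, 1), (2024, 25), (2024, 35)}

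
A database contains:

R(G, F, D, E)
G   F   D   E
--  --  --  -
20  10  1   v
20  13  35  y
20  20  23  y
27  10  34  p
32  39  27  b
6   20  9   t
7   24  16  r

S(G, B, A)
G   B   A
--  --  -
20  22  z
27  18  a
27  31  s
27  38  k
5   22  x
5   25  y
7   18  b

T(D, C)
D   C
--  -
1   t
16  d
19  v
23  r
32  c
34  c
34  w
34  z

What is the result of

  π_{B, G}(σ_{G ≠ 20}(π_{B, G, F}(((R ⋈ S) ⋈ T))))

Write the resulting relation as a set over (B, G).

Natural join on G: {(20, 10, 1, v, 22, z), (20, 13, 35, y, 22, z), (20, 20, 23, y, 22, z), (27, 10, 34, p, 18, a), (27, 10, 34, p, 31, s), (27, 10, 34, p, 38, k), (7, 24, 16, r, 18, b)}
Natural join on D: {(20, 10, 1, v, 22, z, t), (20, 20, 23, y, 22, z, r), (27, 10, 34, p, 18, a, c), (27, 10, 34, p, 18, a, w), (27, 10, 34, p, 18, a, z), (27, 10, 34, p, 31, s, c), (27, 10, 34, p, 31, s, w), (27, 10, 34, p, 31, s, z), (27, 10, 34, p, 38, k, c), (27, 10, 34, p, 38, k, w), (27, 10, 34, p, 38, k, z), (7, 24, 16, r, 18, b, d)}
Projecting to B, G, F (6 duplicate(s) eliminated): {(18, 27, 10), (18, 7, 24), (22, 20, 10), (22, 20, 20), (31, 27, 10), (38, 27, 10)}
Filtering on G ≠ 20 leaves {(18, 27, 10), (18, 7, 24), (31, 27, 10), (38, 27, 10)}.
Projecting to B, G: {(18, 27), (18, 7), (31, 27), (38, 27)}

{(18, 27), (18, 7), (31, 27), (38, 27)}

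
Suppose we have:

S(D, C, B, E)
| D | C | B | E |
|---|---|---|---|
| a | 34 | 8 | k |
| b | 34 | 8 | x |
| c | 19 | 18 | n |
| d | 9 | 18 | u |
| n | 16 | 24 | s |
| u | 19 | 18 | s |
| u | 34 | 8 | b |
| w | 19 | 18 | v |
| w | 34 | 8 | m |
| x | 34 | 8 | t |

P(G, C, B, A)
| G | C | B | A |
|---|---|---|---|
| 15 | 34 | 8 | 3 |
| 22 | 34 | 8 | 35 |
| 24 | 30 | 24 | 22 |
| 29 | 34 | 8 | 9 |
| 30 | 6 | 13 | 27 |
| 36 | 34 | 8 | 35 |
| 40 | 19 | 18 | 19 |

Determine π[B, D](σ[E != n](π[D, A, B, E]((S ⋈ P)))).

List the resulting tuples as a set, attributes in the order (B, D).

Natural join on C, B: {(a, 34, 8, k, 15, 3), (a, 34, 8, k, 22, 35), (a, 34, 8, k, 29, 9), (a, 34, 8, k, 36, 35), (b, 34, 8, x, 15, 3), (b, 34, 8, x, 22, 35), (b, 34, 8, x, 29, 9), (b, 34, 8, x, 36, 35), (c, 19, 18, n, 40, 19), (u, 19, 18, s, 40, 19), (u, 34, 8, b, 15, 3), (u, 34, 8, b, 22, 35), (u, 34, 8, b, 29, 9), (u, 34, 8, b, 36, 35), (w, 19, 18, v, 40, 19), (w, 34, 8, m, 15, 3), (w, 34, 8, m, 22, 35), (w, 34, 8, m, 29, 9), (w, 34, 8, m, 36, 35), (x, 34, 8, t, 15, 3), (x, 34, 8, t, 22, 35), (x, 34, 8, t, 29, 9), (x, 34, 8, t, 36, 35)}
π_{D, A, B, E} gives {(a, 3, 8, k), (a, 35, 8, k), (a, 9, 8, k), (b, 3, 8, x), (b, 35, 8, x), (b, 9, 8, x), (c, 19, 18, n), (u, 19, 18, s), (u, 3, 8, b), (u, 35, 8, b), (u, 9, 8, b), (w, 19, 18, v), (w, 3, 8, m), (w, 35, 8, m), (w, 9, 8, m), (x, 3, 8, t), (x, 35, 8, t), (x, 9, 8, t)} (5 duplicate(s) eliminated).
Selection E != n: {(a, 3, 8, k), (a, 35, 8, k), (a, 9, 8, k), (b, 3, 8, x), (b, 35, 8, x), (b, 9, 8, x), (u, 19, 18, s), (u, 3, 8, b), (u, 35, 8, b), (u, 9, 8, b), (w, 19, 18, v), (w, 3, 8, m), (w, 35, 8, m), (w, 9, 8, m), (x, 3, 8, t), (x, 35, 8, t), (x, 9, 8, t)}
π_{B, D} gives {(18, u), (18, w), (8, a), (8, b), (8, u), (8, w), (8, x)} (10 duplicate(s) eliminated).

{(18, u), (18, w), (8, a), (8, b), (8, u), (8, w), (8, x)}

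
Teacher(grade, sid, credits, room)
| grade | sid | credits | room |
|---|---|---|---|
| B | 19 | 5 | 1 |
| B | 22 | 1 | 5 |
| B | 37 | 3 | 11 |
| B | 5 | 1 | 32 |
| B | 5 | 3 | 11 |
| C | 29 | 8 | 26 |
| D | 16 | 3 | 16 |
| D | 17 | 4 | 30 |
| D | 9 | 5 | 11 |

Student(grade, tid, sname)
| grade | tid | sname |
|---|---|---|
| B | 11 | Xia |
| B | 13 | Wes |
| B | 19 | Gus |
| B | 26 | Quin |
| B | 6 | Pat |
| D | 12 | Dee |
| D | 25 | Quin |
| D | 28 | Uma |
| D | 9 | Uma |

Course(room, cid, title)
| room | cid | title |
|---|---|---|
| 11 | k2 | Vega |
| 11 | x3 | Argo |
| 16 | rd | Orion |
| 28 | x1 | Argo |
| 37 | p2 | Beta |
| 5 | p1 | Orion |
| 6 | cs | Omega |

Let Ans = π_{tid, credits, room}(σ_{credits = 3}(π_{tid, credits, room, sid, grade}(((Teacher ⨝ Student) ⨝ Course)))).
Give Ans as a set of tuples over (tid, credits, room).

Natural join on grade: {(B, 19, 5, 1, 11, Xia), (B, 19, 5, 1, 13, Wes), (B, 19, 5, 1, 19, Gus), (B, 19, 5, 1, 26, Quin), (B, 19, 5, 1, 6, Pat), (B, 22, 1, 5, 11, Xia), (B, 22, 1, 5, 13, Wes), (B, 22, 1, 5, 19, Gus), (B, 22, 1, 5, 26, Quin), (B, 22, 1, 5, 6, Pat), (B, 37, 3, 11, 11, Xia), (B, 37, 3, 11, 13, Wes), (B, 37, 3, 11, 19, Gus), (B, 37, 3, 11, 26, Quin), (B, 37, 3, 11, 6, Pat), (B, 5, 1, 32, 11, Xia), (B, 5, 1, 32, 13, Wes), (B, 5, 1, 32, 19, Gus), (B, 5, 1, 32, 26, Quin), (B, 5, 1, 32, 6, Pat), (B, 5, 3, 11, 11, Xia), (B, 5, 3, 11, 13, Wes), (B, 5, 3, 11, 19, Gus), (B, 5, 3, 11, 26, Quin), (B, 5, 3, 11, 6, Pat), (D, 16, 3, 16, 12, Dee), (D, 16, 3, 16, 25, Quin), (D, 16, 3, 16, 28, Uma), (D, 16, 3, 16, 9, Uma), (D, 17, 4, 30, 12, Dee), (D, 17, 4, 30, 25, Quin), (D, 17, 4, 30, 28, Uma), (D, 17, 4, 30, 9, Uma), (D, 9, 5, 11, 12, Dee), (D, 9, 5, 11, 25, Quin), (D, 9, 5, 11, 28, Uma), (D, 9, 5, 11, 9, Uma)}
Natural join on room: {(B, 22, 1, 5, 11, Xia, p1, Orion), (B, 22, 1, 5, 13, Wes, p1, Orion), (B, 22, 1, 5, 19, Gus, p1, Orion), (B, 22, 1, 5, 26, Quin, p1, Orion), (B, 22, 1, 5, 6, Pat, p1, Orion), (B, 37, 3, 11, 11, Xia, k2, Vega), (B, 37, 3, 11, 11, Xia, x3, Argo), (B, 37, 3, 11, 13, Wes, k2, Vega), (B, 37, 3, 11, 13, Wes, x3, Argo), (B, 37, 3, 11, 19, Gus, k2, Vega), (B, 37, 3, 11, 19, Gus, x3, Argo), (B, 37, 3, 11, 26, Quin, k2, Vega), (B, 37, 3, 11, 26, Quin, x3, Argo), (B, 37, 3, 11, 6, Pat, k2, Vega), (B, 37, 3, 11, 6, Pat, x3, Argo), (B, 5, 3, 11, 11, Xia, k2, Vega), (B, 5, 3, 11, 11, Xia, x3, Argo), (B, 5, 3, 11, 13, Wes, k2, Vega), (B, 5, 3, 11, 13, Wes, x3, Argo), (B, 5, 3, 11, 19, Gus, k2, Vega), (B, 5, 3, 11, 19, Gus, x3, Argo), (B, 5, 3, 11, 26, Quin, k2, Vega), (B, 5, 3, 11, 26, Quin, x3, Argo), (B, 5, 3, 11, 6, Pat, k2, Vega), (B, 5, 3, 11, 6, Pat, x3, Argo), (D, 16, 3, 16, 12, Dee, rd, Orion), (D, 16, 3, 16, 25, Quin, rd, Orion), (D, 16, 3, 16, 28, Uma, rd, Orion), (D, 16, 3, 16, 9, Uma, rd, Orion), (D, 9, 5, 11, 12, Dee, k2, Vega), (D, 9, 5, 11, 12, Dee, x3, Argo), (D, 9, 5, 11, 25, Quin, k2, Vega), (D, 9, 5, 11, 25, Quin, x3, Argo), (D, 9, 5, 11, 28, Uma, k2, Vega), (D, 9, 5, 11, 28, Uma, x3, Argo), (D, 9, 5, 11, 9, Uma, k2, Vega), (D, 9, 5, 11, 9, Uma, x3, Argo)}
Keep only column(s) tid, credits, room, sid, grade (14 duplicate(s) eliminated): {(11, 1, 5, 22, B), (11, 3, 11, 37, B), (11, 3, 11, 5, B), (12, 3, 16, 16, D), (12, 5, 11, 9, D), (13, 1, 5, 22, B), (13, 3, 11, 37, B), (13, 3, 11, 5, B), (19, 1, 5, 22, B), (19, 3, 11, 37, B), (19, 3, 11, 5, B), (25, 3, 16, 16, D), (25, 5, 11, 9, D), (26, 1, 5, 22, B), (26, 3, 11, 37, B), (26, 3, 11, 5, B), (28, 3, 16, 16, D), (28, 5, 11, 9, D), (6, 1, 5, 22, B), (6, 3, 11, 37, B), (6, 3, 11, 5, B), (9, 3, 16, 16, D), (9, 5, 11, 9, D)}
Filtering on credits = 3 leaves {(11, 3, 11, 37, B), (11, 3, 11, 5, B), (12, 3, 16, 16, D), (13, 3, 11, 37, B), (13, 3, 11, 5, B), (19, 3, 11, 37, B), (19, 3, 11, 5, B), (25, 3, 16, 16, D), (26, 3, 11, 37, B), (26, 3, 11, 5, B), (28, 3, 16, 16, D), (6, 3, 11, 37, B), (6, 3, 11, 5, B), (9, 3, 16, 16, D)}.
Keep only column(s) tid, credits, room (5 duplicate(s) eliminated): {(11, 3, 11), (12, 3, 16), (13, 3, 11), (19, 3, 11), (25, 3, 16), (26, 3, 11), (28, 3, 16), (6, 3, 11), (9, 3, 16)}

{(11, 3, 11), (12, 3, 16), (13, 3, 11), (19, 3, 11), (25, 3, 16), (26, 3, 11), (28, 3, 16), (6, 3, 11), (9, 3, 16)}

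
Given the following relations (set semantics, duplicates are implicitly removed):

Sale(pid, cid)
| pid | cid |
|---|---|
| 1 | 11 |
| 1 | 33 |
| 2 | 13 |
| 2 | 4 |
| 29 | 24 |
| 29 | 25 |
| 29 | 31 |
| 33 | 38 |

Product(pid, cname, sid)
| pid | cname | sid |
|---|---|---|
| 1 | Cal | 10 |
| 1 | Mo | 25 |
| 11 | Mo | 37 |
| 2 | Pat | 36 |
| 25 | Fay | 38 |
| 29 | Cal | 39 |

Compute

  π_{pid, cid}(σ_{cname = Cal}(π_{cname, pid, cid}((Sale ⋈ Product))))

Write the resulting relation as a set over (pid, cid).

Natural join on pid: {(1, 11, Cal, 10), (1, 11, Mo, 25), (1, 33, Cal, 10), (1, 33, Mo, 25), (2, 13, Pat, 36), (2, 4, Pat, 36), (29, 24, Cal, 39), (29, 25, Cal, 39), (29, 31, Cal, 39)}
π[cname, pid, cid]: project onto (cname, pid, cid) → {(Cal, 1, 11), (Cal, 1, 33), (Cal, 29, 24), (Cal, 29, 25), (Cal, 29, 31), (Mo, 1, 11), (Mo, 1, 33), (Pat, 2, 13), (Pat, 2, 4)}
Filtering on cname = Cal leaves {(Cal, 1, 11), (Cal, 1, 33), (Cal, 29, 24), (Cal, 29, 25), (Cal, 29, 31)}.
π[pid, cid]: project onto (pid, cid) → {(1, 11), (1, 33), (29, 24), (29, 25), (29, 31)}

{(1, 11), (1, 33), (29, 24), (29, 25), (29, 31)}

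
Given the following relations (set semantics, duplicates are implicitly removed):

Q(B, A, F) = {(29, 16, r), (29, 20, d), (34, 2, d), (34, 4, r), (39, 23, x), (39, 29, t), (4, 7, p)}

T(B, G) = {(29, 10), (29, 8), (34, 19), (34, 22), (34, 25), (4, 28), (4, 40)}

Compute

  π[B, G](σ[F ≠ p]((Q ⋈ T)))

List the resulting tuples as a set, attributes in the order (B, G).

{(29, 10), (29, 8), (34, 19), (34, 22), (34, 25)}

Natural join on B: {(29, 16, r, 10), (29, 16, r, 8), (29, 20, d, 10), (29, 20, d, 8), (34, 2, d, 19), (34, 2, d, 22), (34, 2, d, 25), (34, 4, r, 19), (34, 4, r, 22), (34, 4, r, 25), (4, 7, p, 28), (4, 7, p, 40)}
σ[F ≠ p]: keep tuples satisfying F ≠ p → {(29, 16, r, 10), (29, 16, r, 8), (29, 20, d, 10), (29, 20, d, 8), (34, 2, d, 19), (34, 2, d, 22), (34, 2, d, 25), (34, 4, r, 19), (34, 4, r, 22), (34, 4, r, 25)}
Projecting to B, G (5 duplicate(s) eliminated): {(29, 10), (29, 8), (34, 19), (34, 22), (34, 25)}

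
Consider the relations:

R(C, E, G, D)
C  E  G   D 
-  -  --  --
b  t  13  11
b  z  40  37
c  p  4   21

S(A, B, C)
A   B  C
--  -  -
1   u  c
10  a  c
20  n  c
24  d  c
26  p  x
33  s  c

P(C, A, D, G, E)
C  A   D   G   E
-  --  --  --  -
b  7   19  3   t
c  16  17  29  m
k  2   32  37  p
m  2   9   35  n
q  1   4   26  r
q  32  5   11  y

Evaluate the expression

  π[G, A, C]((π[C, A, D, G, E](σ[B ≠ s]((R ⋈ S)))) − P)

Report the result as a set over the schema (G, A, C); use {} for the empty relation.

{(4, 1, c), (4, 10, c), (4, 20, c), (4, 24, c)}

Joining R and S on C yields {(c, p, 4, 21, 1, u), (c, p, 4, 21, 10, a), (c, p, 4, 21, 20, n), (c, p, 4, 21, 24, d), (c, p, 4, 21, 33, s)}.
Filtering on B ≠ s leaves {(c, p, 4, 21, 1, u), (c, p, 4, 21, 10, a), (c, p, 4, 21, 20, n), (c, p, 4, 21, 24, d)}.
π[C, A, D, G, E]: project onto (C, A, D, G, E) → {(c, 1, 21, 4, p), (c, 10, 21, 4, p), (c, 20, 21, 4, p), (c, 24, 21, 4, p)}
Taking the difference: {(c, 1, 21, 4, p), (c, 10, 21, 4, p), (c, 20, 21, 4, p), (c, 24, 21, 4, p)}
π[G, A, C]: project onto (G, A, C) → {(4, 1, c), (4, 10, c), (4, 20, c), (4, 24, c)}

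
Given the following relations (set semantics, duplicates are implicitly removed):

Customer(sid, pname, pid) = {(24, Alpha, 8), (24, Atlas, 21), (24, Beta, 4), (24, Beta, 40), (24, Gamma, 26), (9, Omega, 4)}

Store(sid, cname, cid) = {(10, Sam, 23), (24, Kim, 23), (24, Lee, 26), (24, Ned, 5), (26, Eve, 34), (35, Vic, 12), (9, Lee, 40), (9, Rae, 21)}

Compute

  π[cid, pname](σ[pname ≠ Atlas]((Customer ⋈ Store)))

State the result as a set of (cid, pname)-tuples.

Natural join on sid: {(24, Alpha, 8, Kim, 23), (24, Alpha, 8, Lee, 26), (24, Alpha, 8, Ned, 5), (24, Atlas, 21, Kim, 23), (24, Atlas, 21, Lee, 26), (24, Atlas, 21, Ned, 5), (24, Beta, 4, Kim, 23), (24, Beta, 4, Lee, 26), (24, Beta, 4, Ned, 5), (24, Beta, 40, Kim, 23), (24, Beta, 40, Lee, 26), (24, Beta, 40, Ned, 5), (24, Gamma, 26, Kim, 23), (24, Gamma, 26, Lee, 26), (24, Gamma, 26, Ned, 5), (9, Omega, 4, Lee, 40), (9, Omega, 4, Rae, 21)}
Apply σ_{pname ≠ Atlas}; surviving tuples: {(24, Alpha, 8, Kim, 23), (24, Alpha, 8, Lee, 26), (24, Alpha, 8, Ned, 5), (24, Beta, 4, Kim, 23), (24, Beta, 4, Lee, 26), (24, Beta, 4, Ned, 5), (24, Beta, 40, Kim, 23), (24, Beta, 40, Lee, 26), (24, Beta, 40, Ned, 5), (24, Gamma, 26, Kim, 23), (24, Gamma, 26, Lee, 26), (24, Gamma, 26, Ned, 5), (9, Omega, 4, Lee, 40), (9, Omega, 4, Rae, 21)}
Projecting to cid, pname (3 duplicate(s) eliminated): {(21, Omega), (23, Alpha), (23, Beta), (23, Gamma), (26, Alpha), (26, Beta), (26, Gamma), (40, Omega), (5, Alpha), (5, Beta), (5, Gamma)}

{(21, Omega), (23, Alpha), (23, Beta), (23, Gamma), (26, Alpha), (26, Beta), (26, Gamma), (40, Omega), (5, Alpha), (5, Beta), (5, Gamma)}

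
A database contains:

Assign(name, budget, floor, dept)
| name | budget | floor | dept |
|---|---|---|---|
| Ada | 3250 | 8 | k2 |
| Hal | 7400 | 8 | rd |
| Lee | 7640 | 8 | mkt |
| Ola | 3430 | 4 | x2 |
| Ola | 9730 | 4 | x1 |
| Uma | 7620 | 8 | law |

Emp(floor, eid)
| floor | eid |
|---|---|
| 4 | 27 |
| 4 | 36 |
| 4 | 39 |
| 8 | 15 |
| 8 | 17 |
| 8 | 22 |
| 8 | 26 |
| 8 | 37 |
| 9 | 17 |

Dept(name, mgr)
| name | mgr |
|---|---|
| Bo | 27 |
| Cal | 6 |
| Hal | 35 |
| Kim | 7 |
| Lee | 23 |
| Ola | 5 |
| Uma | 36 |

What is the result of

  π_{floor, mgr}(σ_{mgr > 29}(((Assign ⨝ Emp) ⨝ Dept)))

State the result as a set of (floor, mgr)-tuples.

{(8, 35), (8, 36)}

Joining Assign and Emp on floor yields {(Ada, 3250, 8, k2, 15), (Ada, 3250, 8, k2, 17), (Ada, 3250, 8, k2, 22), (Ada, 3250, 8, k2, 26), (Ada, 3250, 8, k2, 37), (Hal, 7400, 8, rd, 15), (Hal, 7400, 8, rd, 17), (Hal, 7400, 8, rd, 22), (Hal, 7400, 8, rd, 26), (Hal, 7400, 8, rd, 37), (Lee, 7640, 8, mkt, 15), (Lee, 7640, 8, mkt, 17), (Lee, 7640, 8, mkt, 22), (Lee, 7640, 8, mkt, 26), (Lee, 7640, 8, mkt, 37), (Ola, 3430, 4, x2, 27), (Ola, 3430, 4, x2, 36), (Ola, 3430, 4, x2, 39), (Ola, 9730, 4, x1, 27), (Ola, 9730, 4, x1, 36), (Ola, 9730, 4, x1, 39), (Uma, 7620, 8, law, 15), (Uma, 7620, 8, law, 17), (Uma, 7620, 8, law, 22), (Uma, 7620, 8, law, 26), (Uma, 7620, 8, law, 37)}.
Joining (Assign ⨝ Emp) and Dept on name yields {(Hal, 7400, 8, rd, 15, 35), (Hal, 7400, 8, rd, 17, 35), (Hal, 7400, 8, rd, 22, 35), (Hal, 7400, 8, rd, 26, 35), (Hal, 7400, 8, rd, 37, 35), (Lee, 7640, 8, mkt, 15, 23), (Lee, 7640, 8, mkt, 17, 23), (Lee, 7640, 8, mkt, 22, 23), (Lee, 7640, 8, mkt, 26, 23), (Lee, 7640, 8, mkt, 37, 23), (Ola, 3430, 4, x2, 27, 5), (Ola, 3430, 4, x2, 36, 5), (Ola, 3430, 4, x2, 39, 5), (Ola, 9730, 4, x1, 27, 5), (Ola, 9730, 4, x1, 36, 5), (Ola, 9730, 4, x1, 39, 5), (Uma, 7620, 8, law, 15, 36), (Uma, 7620, 8, law, 17, 36), (Uma, 7620, 8, law, 22, 36), (Uma, 7620, 8, law, 26, 36), (Uma, 7620, 8, law, 37, 36)}.
Apply σ_{mgr > 29}; surviving tuples: {(Hal, 7400, 8, rd, 15, 35), (Hal, 7400, 8, rd, 17, 35), (Hal, 7400, 8, rd, 22, 35), (Hal, 7400, 8, rd, 26, 35), (Hal, 7400, 8, rd, 37, 35), (Uma, 7620, 8, law, 15, 36), (Uma, 7620, 8, law, 17, 36), (Uma, 7620, 8, law, 22, 36), (Uma, 7620, 8, law, 26, 36), (Uma, 7620, 8, law, 37, 36)}
Projecting to floor, mgr (8 duplicate(s) eliminated): {(8, 35), (8, 36)}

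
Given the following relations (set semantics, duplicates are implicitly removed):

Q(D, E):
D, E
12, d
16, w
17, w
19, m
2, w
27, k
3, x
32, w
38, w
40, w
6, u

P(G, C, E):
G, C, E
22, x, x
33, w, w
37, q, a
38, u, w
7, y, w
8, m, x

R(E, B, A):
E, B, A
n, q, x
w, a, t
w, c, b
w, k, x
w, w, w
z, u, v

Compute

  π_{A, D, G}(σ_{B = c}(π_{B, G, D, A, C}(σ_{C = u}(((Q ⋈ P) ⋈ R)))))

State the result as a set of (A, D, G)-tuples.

{(b, 16, 38), (b, 17, 38), (b, 2, 38), (b, 32, 38), (b, 38, 38), (b, 40, 38)}

Q ⋈ P (natural join on E): {(16, w, 33, w), (16, w, 38, u), (16, w, 7, y), (17, w, 33, w), (17, w, 38, u), (17, w, 7, y), (2, w, 33, w), (2, w, 38, u), (2, w, 7, y), (3, x, 22, x), (3, x, 8, m), (32, w, 33, w), (32, w, 38, u), (32, w, 7, y), (38, w, 33, w), (38, w, 38, u), (38, w, 7, y), (40, w, 33, w), (40, w, 38, u), (40, w, 7, y)}
(Q ⋈ P) ⋈ R (natural join on E): {(16, w, 33, w, a, t), (16, w, 33, w, c, b), (16, w, 33, w, k, x), (16, w, 33, w, w, w), (16, w, 38, u, a, t), (16, w, 38, u, c, b), (16, w, 38, u, k, x), (16, w, 38, u, w, w), (16, w, 7, y, a, t), (16, w, 7, y, c, b), (16, w, 7, y, k, x), (16, w, 7, y, w, w), (17, w, 33, w, a, t), (17, w, 33, w, c, b), (17, w, 33, w, k, x), (17, w, 33, w, w, w), (17, w, 38, u, a, t), (17, w, 38, u, c, b), (17, w, 38, u, k, x), (17, w, 38, u, w, w), (17, w, 7, y, a, t), (17, w, 7, y, c, b), (17, w, 7, y, k, x), (17, w, 7, y, w, w), (2, w, 33, w, a, t), (2, w, 33, w, c, b), (2, w, 33, w, k, x), (2, w, 33, w, w, w), (2, w, 38, u, a, t), (2, w, 38, u, c, b), (2, w, 38, u, k, x), (2, w, 38, u, w, w), (2, w, 7, y, a, t), (2, w, 7, y, c, b), (2, w, 7, y, k, x), (2, w, 7, y, w, w), (32, w, 33, w, a, t), (32, w, 33, w, c, b), (32, w, 33, w, k, x), (32, w, 33, w, w, w), (32, w, 38, u, a, t), (32, w, 38, u, c, b), (32, w, 38, u, k, x), (32, w, 38, u, w, w), (32, w, 7, y, a, t), (32, w, 7, y, c, b), (32, w, 7, y, k, x), (32, w, 7, y, w, w), (38, w, 33, w, a, t), (38, w, 33, w, c, b), (38, w, 33, w, k, x), (38, w, 33, w, w, w), (38, w, 38, u, a, t), (38, w, 38, u, c, b), (38, w, 38, u, k, x), (38, w, 38, u, w, w), (38, w, 7, y, a, t), (38, w, 7, y, c, b), (38, w, 7, y, k, x), (38, w, 7, y, w, w), (40, w, 33, w, a, t), (40, w, 33, w, c, b), (40, w, 33, w, k, x), (40, w, 33, w, w, w), (40, w, 38, u, a, t), (40, w, 38, u, c, b), (40, w, 38, u, k, x), (40, w, 38, u, w, w), (40, w, 7, y, a, t), (40, w, 7, y, c, b), (40, w, 7, y, k, x), (40, w, 7, y, w, w)}
σ[C = u]: keep tuples satisfying C = u → {(16, w, 38, u, a, t), (16, w, 38, u, c, b), (16, w, 38, u, k, x), (16, w, 38, u, w, w), (17, w, 38, u, a, t), (17, w, 38, u, c, b), (17, w, 38, u, k, x), (17, w, 38, u, w, w), (2, w, 38, u, a, t), (2, w, 38, u, c, b), (2, w, 38, u, k, x), (2, w, 38, u, w, w), (32, w, 38, u, a, t), (32, w, 38, u, c, b), (32, w, 38, u, k, x), (32, w, 38, u, w, w), (38, w, 38, u, a, t), (38, w, 38, u, c, b), (38, w, 38, u, k, x), (38, w, 38, u, w, w), (40, w, 38, u, a, t), (40, w, 38, u, c, b), (40, w, 38, u, k, x), (40, w, 38, u, w, w)}
Keep only column(s) B, G, D, A, C: {(a, 38, 16, t, u), (a, 38, 17, t, u), (a, 38, 2, t, u), (a, 38, 32, t, u), (a, 38, 38, t, u), (a, 38, 40, t, u), (c, 38, 16, b, u), (c, 38, 17, b, u), (c, 38, 2, b, u), (c, 38, 32, b, u), (c, 38, 38, b, u), (c, 38, 40, b, u), (k, 38, 16, x, u), (k, 38, 17, x, u), (k, 38, 2, x, u), (k, 38, 32, x, u), (k, 38, 38, x, u), (k, 38, 40, x, u), (w, 38, 16, w, u), (w, 38, 17, w, u), (w, 38, 2, w, u), (w, 38, 32, w, u), (w, 38, 38, w, u), (w, 38, 40, w, u)}
σ[B = c]: keep tuples satisfying B = c → {(c, 38, 16, b, u), (c, 38, 17, b, u), (c, 38, 2, b, u), (c, 38, 32, b, u), (c, 38, 38, b, u), (c, 38, 40, b, u)}
Keep only column(s) A, D, G: {(b, 16, 38), (b, 17, 38), (b, 2, 38), (b, 32, 38), (b, 38, 38), (b, 40, 38)}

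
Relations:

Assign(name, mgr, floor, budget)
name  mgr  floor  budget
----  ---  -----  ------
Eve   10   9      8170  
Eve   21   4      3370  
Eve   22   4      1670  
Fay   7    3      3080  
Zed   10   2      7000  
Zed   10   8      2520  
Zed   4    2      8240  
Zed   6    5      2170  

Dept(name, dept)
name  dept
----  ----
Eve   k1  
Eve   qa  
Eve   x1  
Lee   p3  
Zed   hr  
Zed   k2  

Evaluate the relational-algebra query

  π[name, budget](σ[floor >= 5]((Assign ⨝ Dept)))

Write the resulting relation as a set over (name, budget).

{(Eve, 8170), (Zed, 2170), (Zed, 2520)}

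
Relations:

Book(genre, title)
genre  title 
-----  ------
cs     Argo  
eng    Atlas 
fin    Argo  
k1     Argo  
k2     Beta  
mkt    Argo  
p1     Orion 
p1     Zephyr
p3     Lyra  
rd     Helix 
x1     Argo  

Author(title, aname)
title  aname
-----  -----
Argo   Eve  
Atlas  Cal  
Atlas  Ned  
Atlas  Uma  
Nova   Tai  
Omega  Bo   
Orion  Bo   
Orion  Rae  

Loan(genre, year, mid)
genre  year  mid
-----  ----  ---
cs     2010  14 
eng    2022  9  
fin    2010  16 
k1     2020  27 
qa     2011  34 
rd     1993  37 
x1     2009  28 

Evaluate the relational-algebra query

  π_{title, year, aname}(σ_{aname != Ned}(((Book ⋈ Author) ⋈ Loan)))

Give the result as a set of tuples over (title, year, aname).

Joining Book and Author on title yields {(cs, Argo, Eve), (eng, Atlas, Cal), (eng, Atlas, Ned), (eng, Atlas, Uma), (fin, Argo, Eve), (k1, Argo, Eve), (mkt, Argo, Eve), (p1, Orion, Bo), (p1, Orion, Rae), (x1, Argo, Eve)}.
Joining (Book ⋈ Author) and Loan on genre yields {(cs, Argo, Eve, 2010, 14), (eng, Atlas, Cal, 2022, 9), (eng, Atlas, Ned, 2022, 9), (eng, Atlas, Uma, 2022, 9), (fin, Argo, Eve, 2010, 16), (k1, Argo, Eve, 2020, 27), (x1, Argo, Eve, 2009, 28)}.
σ[aname != Ned]: keep tuples satisfying aname != Ned → {(cs, Argo, Eve, 2010, 14), (eng, Atlas, Cal, 2022, 9), (eng, Atlas, Uma, 2022, 9), (fin, Argo, Eve, 2010, 16), (k1, Argo, Eve, 2020, 27), (x1, Argo, Eve, 2009, 28)}
π_{title, year, aname} gives {(Argo, 2009, Eve), (Argo, 2010, Eve), (Argo, 2020, Eve), (Atlas, 2022, Cal), (Atlas, 2022, Uma)} (1 duplicate(s) eliminated).

{(Argo, 2009, Eve), (Argo, 2010, Eve), (Argo, 2020, Eve), (Atlas, 2022, Cal), (Atlas, 2022, Uma)}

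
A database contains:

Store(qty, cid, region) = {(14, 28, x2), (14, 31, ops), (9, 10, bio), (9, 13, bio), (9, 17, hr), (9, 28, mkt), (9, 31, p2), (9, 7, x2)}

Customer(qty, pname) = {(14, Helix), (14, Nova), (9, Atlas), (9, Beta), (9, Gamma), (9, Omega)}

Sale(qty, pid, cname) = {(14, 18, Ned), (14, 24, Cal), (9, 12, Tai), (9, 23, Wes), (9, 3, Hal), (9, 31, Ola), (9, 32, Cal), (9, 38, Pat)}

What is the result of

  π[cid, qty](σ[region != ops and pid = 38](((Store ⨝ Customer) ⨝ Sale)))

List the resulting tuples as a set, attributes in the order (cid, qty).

{(10, 9), (13, 9), (17, 9), (28, 9), (31, 9), (7, 9)}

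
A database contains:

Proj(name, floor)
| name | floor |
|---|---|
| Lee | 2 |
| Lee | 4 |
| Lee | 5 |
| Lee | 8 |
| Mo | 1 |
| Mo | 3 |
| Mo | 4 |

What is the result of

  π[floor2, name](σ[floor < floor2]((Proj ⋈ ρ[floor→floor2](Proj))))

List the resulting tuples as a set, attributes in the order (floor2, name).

ρ[floor→floor2]: schema becomes (name, floor2); tuples unchanged.
Joining Proj and ρ[floor→floor2](Proj) on name yields {(Lee, 2, 2), (Lee, 2, 4), (Lee, 2, 5), (Lee, 2, 8), (Lee, 4, 2), (Lee, 4, 4), (Lee, 4, 5), (Lee, 4, 8), (Lee, 5, 2), (Lee, 5, 4), (Lee, 5, 5), (Lee, 5, 8), (Lee, 8, 2), (Lee, 8, 4), (Lee, 8, 5), (Lee, 8, 8), (Mo, 1, 1), (Mo, 1, 3), (Mo, 1, 4), (Mo, 3, 1), (Mo, 3, 3), (Mo, 3, 4), (Mo, 4, 1), (Mo, 4, 3), (Mo, 4, 4)}.
σ[floor < floor2]: keep tuples satisfying floor < floor2 → {(Lee, 2, 4), (Lee, 2, 5), (Lee, 2, 8), (Lee, 4, 5), (Lee, 4, 8), (Lee, 5, 8), (Mo, 1, 3), (Mo, 1, 4), (Mo, 3, 4)}
Keep only column(s) floor2, name (4 duplicate(s) eliminated): {(3, Mo), (4, Lee), (4, Mo), (5, Lee), (8, Lee)}

{(3, Mo), (4, Lee), (4, Mo), (5, Lee), (8, Lee)}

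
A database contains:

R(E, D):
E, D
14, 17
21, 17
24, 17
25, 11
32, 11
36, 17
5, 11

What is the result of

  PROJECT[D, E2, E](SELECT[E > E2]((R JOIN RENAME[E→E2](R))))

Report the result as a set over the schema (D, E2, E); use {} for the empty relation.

{(11, 25, 32), (11, 5, 25), (11, 5, 32), (17, 14, 21), (17, 14, 24), (17, 14, 36), (17, 21, 24), (17, 21, 36), (17, 24, 36)}

ρ[E→E2]: schema becomes (E2, D); tuples unchanged.
Joining R and RENAME[E→E2](R) on D yields {(14, 17, 14), (14, 17, 21), (14, 17, 24), (14, 17, 36), (21, 17, 14), (21, 17, 21), (21, 17, 24), (21, 17, 36), (24, 17, 14), (24, 17, 21), (24, 17, 24), (24, 17, 36), (25, 11, 25), (25, 11, 32), (25, 11, 5), (32, 11, 25), (32, 11, 32), (32, 11, 5), (36, 17, 14), (36, 17, 21), (36, 17, 24), (36, 17, 36), (5, 11, 25), (5, 11, 32), (5, 11, 5)}.
Selection E > E2: {(21, 17, 14), (24, 17, 14), (24, 17, 21), (25, 11, 5), (32, 11, 25), (32, 11, 5), (36, 17, 14), (36, 17, 21), (36, 17, 24)}
π[D, E2, E]: project onto (D, E2, E) → {(11, 25, 32), (11, 5, 25), (11, 5, 32), (17, 14, 21), (17, 14, 24), (17, 14, 36), (17, 21, 24), (17, 21, 36), (17, 24, 36)}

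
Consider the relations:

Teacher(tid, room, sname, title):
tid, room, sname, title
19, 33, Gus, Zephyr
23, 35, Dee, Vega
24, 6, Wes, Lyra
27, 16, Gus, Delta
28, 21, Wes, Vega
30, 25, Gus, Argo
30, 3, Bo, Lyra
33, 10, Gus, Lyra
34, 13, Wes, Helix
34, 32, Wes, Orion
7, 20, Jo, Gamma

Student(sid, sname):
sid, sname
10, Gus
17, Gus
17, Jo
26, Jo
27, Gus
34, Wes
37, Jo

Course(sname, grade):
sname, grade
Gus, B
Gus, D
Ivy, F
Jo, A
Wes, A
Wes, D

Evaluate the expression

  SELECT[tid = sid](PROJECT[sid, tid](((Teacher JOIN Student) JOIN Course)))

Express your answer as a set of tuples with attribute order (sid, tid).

Natural join on sname: {(19, 33, Gus, Zephyr, 10), (19, 33, Gus, Zephyr, 17), (19, 33, Gus, Zephyr, 27), (24, 6, Wes, Lyra, 34), (27, 16, Gus, Delta, 10), (27, 16, Gus, Delta, 17), (27, 16, Gus, Delta, 27), (28, 21, Wes, Vega, 34), (30, 25, Gus, Argo, 10), (30, 25, Gus, Argo, 17), (30, 25, Gus, Argo, 27), (33, 10, Gus, Lyra, 10), (33, 10, Gus, Lyra, 17), (33, 10, Gus, Lyra, 27), (34, 13, Wes, Helix, 34), (34, 32, Wes, Orion, 34), (7, 20, Jo, Gamma, 17), (7, 20, Jo, Gamma, 26), (7, 20, Jo, Gamma, 37)}
Natural join on sname: {(19, 33, Gus, Zephyr, 10, B), (19, 33, Gus, Zephyr, 10, D), (19, 33, Gus, Zephyr, 17, B), (19, 33, Gus, Zephyr, 17, D), (19, 33, Gus, Zephyr, 27, B), (19, 33, Gus, Zephyr, 27, D), (24, 6, Wes, Lyra, 34, A), (24, 6, Wes, Lyra, 34, D), (27, 16, Gus, Delta, 10, B), (27, 16, Gus, Delta, 10, D), (27, 16, Gus, Delta, 17, B), (27, 16, Gus, Delta, 17, D), (27, 16, Gus, Delta, 27, B), (27, 16, Gus, Delta, 27, D), (28, 21, Wes, Vega, 34, A), (28, 21, Wes, Vega, 34, D), (30, 25, Gus, Argo, 10, B), (30, 25, Gus, Argo, 10, D), (30, 25, Gus, Argo, 17, B), (30, 25, Gus, Argo, 17, D), (30, 25, Gus, Argo, 27, B), (30, 25, Gus, Argo, 27, D), (33, 10, Gus, Lyra, 10, B), (33, 10, Gus, Lyra, 10, D), (33, 10, Gus, Lyra, 17, B), (33, 10, Gus, Lyra, 17, D), (33, 10, Gus, Lyra, 27, B), (33, 10, Gus, Lyra, 27, D), (34, 13, Wes, Helix, 34, A), (34, 13, Wes, Helix, 34, D), (34, 32, Wes, Orion, 34, A), (34, 32, Wes, Orion, 34, D), (7, 20, Jo, Gamma, 17, A), (7, 20, Jo, Gamma, 26, A), (7, 20, Jo, Gamma, 37, A)}
π[sid, tid]: project onto (sid, tid) (17 duplicate(s) eliminated) → {(10, 19), (10, 27), (10, 30), (10, 33), (17, 19), (17, 27), (17, 30), (17, 33), (17, 7), (26, 7), (27, 19), (27, 27), (27, 30), (27, 33), (34, 24), (34, 28), (34, 34), (37, 7)}
σ[tid = sid]: keep tuples satisfying tid = sid → {(27, 27), (34, 34)}

{(27, 27), (34, 34)}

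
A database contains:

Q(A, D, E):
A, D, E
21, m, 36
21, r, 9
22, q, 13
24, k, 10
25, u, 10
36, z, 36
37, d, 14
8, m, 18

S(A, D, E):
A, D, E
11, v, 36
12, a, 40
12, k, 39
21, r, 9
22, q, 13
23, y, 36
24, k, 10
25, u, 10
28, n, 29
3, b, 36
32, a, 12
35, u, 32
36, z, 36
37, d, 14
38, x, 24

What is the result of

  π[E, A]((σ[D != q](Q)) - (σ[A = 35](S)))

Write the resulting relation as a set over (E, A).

{(10, 24), (10, 25), (14, 37), (18, 8), (36, 21), (36, 36), (9, 21)}

Selection D != q: {(21, m, 36), (21, r, 9), (24, k, 10), (25, u, 10), (36, z, 36), (37, d, 14), (8, m, 18)}
Selection A = 35: {(35, u, 32)}
Set difference of the two operands is {(21, m, 36), (21, r, 9), (24, k, 10), (25, u, 10), (36, z, 36), (37, d, 14), (8, m, 18)}.
π_{E, A} gives {(10, 24), (10, 25), (14, 37), (18, 8), (36, 21), (36, 36), (9, 21)}.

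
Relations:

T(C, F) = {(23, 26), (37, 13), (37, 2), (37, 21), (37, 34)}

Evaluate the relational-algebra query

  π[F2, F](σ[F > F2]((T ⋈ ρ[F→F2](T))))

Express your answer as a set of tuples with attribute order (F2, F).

{(13, 21), (13, 34), (2, 13), (2, 21), (2, 34), (21, 34)}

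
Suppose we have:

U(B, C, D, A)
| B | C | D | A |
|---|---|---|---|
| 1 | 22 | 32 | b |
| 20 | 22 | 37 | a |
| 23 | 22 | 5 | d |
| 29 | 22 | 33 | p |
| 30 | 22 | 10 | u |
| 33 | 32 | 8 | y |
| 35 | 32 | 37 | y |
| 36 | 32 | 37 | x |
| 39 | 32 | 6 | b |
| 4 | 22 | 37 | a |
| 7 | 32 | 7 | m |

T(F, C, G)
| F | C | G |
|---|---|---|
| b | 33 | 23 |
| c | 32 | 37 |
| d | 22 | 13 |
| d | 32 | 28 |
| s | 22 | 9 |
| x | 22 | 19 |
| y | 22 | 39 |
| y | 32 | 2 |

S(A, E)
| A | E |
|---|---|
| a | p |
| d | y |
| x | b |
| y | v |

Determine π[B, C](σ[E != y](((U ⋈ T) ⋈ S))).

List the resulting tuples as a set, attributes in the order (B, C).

{(20, 22), (33, 32), (35, 32), (36, 32), (4, 22)}

U ⋈ T (natural join on C): {(1, 22, 32, b, d, 13), (1, 22, 32, b, s, 9), (1, 22, 32, b, x, 19), (1, 22, 32, b, y, 39), (20, 22, 37, a, d, 13), (20, 22, 37, a, s, 9), (20, 22, 37, a, x, 19), (20, 22, 37, a, y, 39), (23, 22, 5, d, d, 13), (23, 22, 5, d, s, 9), (23, 22, 5, d, x, 19), (23, 22, 5, d, y, 39), (29, 22, 33, p, d, 13), (29, 22, 33, p, s, 9), (29, 22, 33, p, x, 19), (29, 22, 33, p, y, 39), (30, 22, 10, u, d, 13), (30, 22, 10, u, s, 9), (30, 22, 10, u, x, 19), (30, 22, 10, u, y, 39), (33, 32, 8, y, c, 37), (33, 32, 8, y, d, 28), (33, 32, 8, y, y, 2), (35, 32, 37, y, c, 37), (35, 32, 37, y, d, 28), (35, 32, 37, y, y, 2), (36, 32, 37, x, c, 37), (36, 32, 37, x, d, 28), (36, 32, 37, x, y, 2), (39, 32, 6, b, c, 37), (39, 32, 6, b, d, 28), (39, 32, 6, b, y, 2), (4, 22, 37, a, d, 13), (4, 22, 37, a, s, 9), (4, 22, 37, a, x, 19), (4, 22, 37, a, y, 39), (7, 32, 7, m, c, 37), (7, 32, 7, m, d, 28), (7, 32, 7, m, y, 2)}
(U ⋈ T) ⋈ S (natural join on A): {(20, 22, 37, a, d, 13, p), (20, 22, 37, a, s, 9, p), (20, 22, 37, a, x, 19, p), (20, 22, 37, a, y, 39, p), (23, 22, 5, d, d, 13, y), (23, 22, 5, d, s, 9, y), (23, 22, 5, d, x, 19, y), (23, 22, 5, d, y, 39, y), (33, 32, 8, y, c, 37, v), (33, 32, 8, y, d, 28, v), (33, 32, 8, y, y, 2, v), (35, 32, 37, y, c, 37, v), (35, 32, 37, y, d, 28, v), (35, 32, 37, y, y, 2, v), (36, 32, 37, x, c, 37, b), (36, 32, 37, x, d, 28, b), (36, 32, 37, x, y, 2, b), (4, 22, 37, a, d, 13, p), (4, 22, 37, a, s, 9, p), (4, 22, 37, a, x, 19, p), (4, 22, 37, a, y, 39, p)}
σ[E != y]: keep tuples satisfying E != y → {(20, 22, 37, a, d, 13, p), (20, 22, 37, a, s, 9, p), (20, 22, 37, a, x, 19, p), (20, 22, 37, a, y, 39, p), (33, 32, 8, y, c, 37, v), (33, 32, 8, y, d, 28, v), (33, 32, 8, y, y, 2, v), (35, 32, 37, y, c, 37, v), (35, 32, 37, y, d, 28, v), (35, 32, 37, y, y, 2, v), (36, 32, 37, x, c, 37, b), (36, 32, 37, x, d, 28, b), (36, 32, 37, x, y, 2, b), (4, 22, 37, a, d, 13, p), (4, 22, 37, a, s, 9, p), (4, 22, 37, a, x, 19, p), (4, 22, 37, a, y, 39, p)}
Projecting to B, C (12 duplicate(s) eliminated): {(20, 22), (33, 32), (35, 32), (36, 32), (4, 22)}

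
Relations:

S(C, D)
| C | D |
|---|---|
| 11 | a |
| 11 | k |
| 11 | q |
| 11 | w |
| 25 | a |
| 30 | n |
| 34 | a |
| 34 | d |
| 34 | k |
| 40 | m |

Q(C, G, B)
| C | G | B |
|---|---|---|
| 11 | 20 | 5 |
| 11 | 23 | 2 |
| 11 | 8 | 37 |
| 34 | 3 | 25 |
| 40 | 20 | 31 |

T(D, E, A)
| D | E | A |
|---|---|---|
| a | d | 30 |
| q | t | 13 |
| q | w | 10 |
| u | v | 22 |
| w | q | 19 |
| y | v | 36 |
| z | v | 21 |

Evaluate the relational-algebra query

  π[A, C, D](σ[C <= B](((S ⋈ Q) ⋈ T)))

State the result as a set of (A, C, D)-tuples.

S ⋈ Q (natural join on C): {(11, a, 20, 5), (11, a, 23, 2), (11, a, 8, 37), (11, k, 20, 5), (11, k, 23, 2), (11, k, 8, 37), (11, q, 20, 5), (11, q, 23, 2), (11, q, 8, 37), (11, w, 20, 5), (11, w, 23, 2), (11, w, 8, 37), (34, a, 3, 25), (34, d, 3, 25), (34, k, 3, 25), (40, m, 20, 31)}
(S ⋈ Q) ⋈ T (natural join on D): {(11, a, 20, 5, d, 30), (11, a, 23, 2, d, 30), (11, a, 8, 37, d, 30), (11, q, 20, 5, t, 13), (11, q, 20, 5, w, 10), (11, q, 23, 2, t, 13), (11, q, 23, 2, w, 10), (11, q, 8, 37, t, 13), (11, q, 8, 37, w, 10), (11, w, 20, 5, q, 19), (11, w, 23, 2, q, 19), (11, w, 8, 37, q, 19), (34, a, 3, 25, d, 30)}
Selection C <= B: {(11, a, 8, 37, d, 30), (11, q, 8, 37, t, 13), (11, q, 8, 37, w, 10), (11, w, 8, 37, q, 19)}
π_{A, C, D} gives {(10, 11, q), (13, 11, q), (19, 11, w), (30, 11, a)}.

{(10, 11, q), (13, 11, q), (19, 11, w), (30, 11, a)}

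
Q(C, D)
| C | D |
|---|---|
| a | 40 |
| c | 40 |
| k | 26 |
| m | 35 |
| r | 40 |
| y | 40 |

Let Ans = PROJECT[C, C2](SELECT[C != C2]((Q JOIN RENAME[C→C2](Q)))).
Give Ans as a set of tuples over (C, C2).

ρ[C→C2]: schema becomes (C2, D); tuples unchanged.
Joining Q and RENAME[C→C2](Q) on D yields {(a, 40, a), (a, 40, c), (a, 40, r), (a, 40, y), (c, 40, a), (c, 40, c), (c, 40, r), (c, 40, y), (k, 26, k), (m, 35, m), (r, 40, a), (r, 40, c), (r, 40, r), (r, 40, y), (y, 40, a), (y, 40, c), (y, 40, r), (y, 40, y)}.
Selection C != C2: {(a, 40, c), (a, 40, r), (a, 40, y), (c, 40, a), (c, 40, r), (c, 40, y), (r, 40, a), (r, 40, c), (r, 40, y), (y, 40, a), (y, 40, c), (y, 40, r)}
Projecting to C, C2: {(a, c), (a, r), (a, y), (c, a), (c, r), (c, y), (r, a), (r, c), (r, y), (y, a), (y, c), (y, r)}

{(a, c), (a, r), (a, y), (c, a), (c, r), (c, y), (r, a), (r, c), (r, y), (y, a), (y, c), (y, r)}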